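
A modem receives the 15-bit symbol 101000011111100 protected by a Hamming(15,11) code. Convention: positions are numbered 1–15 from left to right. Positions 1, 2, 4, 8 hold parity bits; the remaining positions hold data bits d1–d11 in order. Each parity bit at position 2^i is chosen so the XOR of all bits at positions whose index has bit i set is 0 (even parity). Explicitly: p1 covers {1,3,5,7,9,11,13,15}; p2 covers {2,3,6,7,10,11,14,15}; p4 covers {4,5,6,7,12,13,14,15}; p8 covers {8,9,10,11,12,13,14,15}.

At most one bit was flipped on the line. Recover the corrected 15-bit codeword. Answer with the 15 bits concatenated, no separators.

s1 (pos 1,3,5,7,9,11,13,15): 1⊕1⊕0⊕0⊕1⊕1⊕1⊕0 = 1
s2 (pos 2,3,6,7,10,11,14,15): 0⊕1⊕0⊕0⊕1⊕1⊕0⊕0 = 1
s4 (pos 4,5,6,7,12,13,14,15): 0⊕0⊕0⊕0⊕1⊕1⊕0⊕0 = 0
s8 (pos 8,9,10,11,12,13,14,15): 1⊕1⊕1⊕1⊕1⊕1⊕0⊕0 = 0
Syndrome s8…s1 = 0011 → error at position 3.
Flip position 3: 101000011111100 → 100000011111100

100000011111100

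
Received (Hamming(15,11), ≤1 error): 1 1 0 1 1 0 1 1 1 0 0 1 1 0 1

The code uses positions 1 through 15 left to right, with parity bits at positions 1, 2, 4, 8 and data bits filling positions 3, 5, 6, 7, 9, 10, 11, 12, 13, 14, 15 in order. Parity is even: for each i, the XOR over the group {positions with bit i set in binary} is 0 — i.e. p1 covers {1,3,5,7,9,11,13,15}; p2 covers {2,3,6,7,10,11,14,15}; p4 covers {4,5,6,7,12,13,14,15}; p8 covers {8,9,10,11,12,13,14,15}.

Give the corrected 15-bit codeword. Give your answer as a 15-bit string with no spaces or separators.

110110111101101

s1 (pos 1,3,5,7,9,11,13,15): 1⊕0⊕1⊕1⊕1⊕0⊕1⊕1 = 0
s2 (pos 2,3,6,7,10,11,14,15): 1⊕0⊕0⊕1⊕0⊕0⊕0⊕1 = 1
s4 (pos 4,5,6,7,12,13,14,15): 1⊕1⊕0⊕1⊕1⊕1⊕0⊕1 = 0
s8 (pos 8,9,10,11,12,13,14,15): 1⊕1⊕0⊕0⊕1⊕1⊕0⊕1 = 1
Syndrome s8…s1 = 1010 → error at position 10.
Flip position 10: 110110111001101 → 110110111101101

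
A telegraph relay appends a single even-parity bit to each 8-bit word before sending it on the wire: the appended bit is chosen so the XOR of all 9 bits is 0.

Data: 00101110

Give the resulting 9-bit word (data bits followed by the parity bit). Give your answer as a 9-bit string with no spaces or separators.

XOR of the 8 data bits: 0⊕0⊕1⊕0⊕1⊕1⊕1⊕0 = 0
Parity bit = 0 (so all 9 bits XOR to 0).

001011100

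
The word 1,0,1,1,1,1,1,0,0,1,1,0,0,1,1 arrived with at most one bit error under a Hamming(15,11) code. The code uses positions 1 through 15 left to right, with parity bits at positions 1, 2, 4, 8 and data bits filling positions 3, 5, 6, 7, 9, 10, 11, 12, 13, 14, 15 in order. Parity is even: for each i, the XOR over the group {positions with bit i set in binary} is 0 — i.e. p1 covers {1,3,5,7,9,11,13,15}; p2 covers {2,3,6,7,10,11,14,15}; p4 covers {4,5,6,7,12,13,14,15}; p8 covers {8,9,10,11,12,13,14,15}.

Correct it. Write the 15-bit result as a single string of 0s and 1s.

s1 (pos 1,3,5,7,9,11,13,15): 1⊕1⊕1⊕1⊕0⊕1⊕0⊕1 = 0
s2 (pos 2,3,6,7,10,11,14,15): 0⊕1⊕1⊕1⊕1⊕1⊕1⊕1 = 1
s4 (pos 4,5,6,7,12,13,14,15): 1⊕1⊕1⊕1⊕0⊕0⊕1⊕1 = 0
s8 (pos 8,9,10,11,12,13,14,15): 0⊕0⊕1⊕1⊕0⊕0⊕1⊕1 = 0
Syndrome s8…s1 = 0010 → error at position 2.
Flip position 2: 101111100110011 → 111111100110011

111111100110011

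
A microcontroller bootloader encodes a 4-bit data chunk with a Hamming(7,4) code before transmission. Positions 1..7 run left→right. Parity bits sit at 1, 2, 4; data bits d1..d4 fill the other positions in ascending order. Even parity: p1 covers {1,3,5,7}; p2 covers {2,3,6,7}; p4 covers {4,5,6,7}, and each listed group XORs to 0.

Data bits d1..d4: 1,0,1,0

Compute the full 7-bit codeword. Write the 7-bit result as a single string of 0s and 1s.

1011010

Place data at non-parity positions: p1 p2 1 p4 0 1 0
p1 (pos 1,3,5,7): XOR of data positions = 1⊕0⊕0 = 1
p2 (pos 2,3,6,7): XOR of data positions = 1⊕1⊕0 = 0
p4 (pos 4,5,6,7): XOR of data positions = 0⊕1⊕0 = 1
Codeword: 1011010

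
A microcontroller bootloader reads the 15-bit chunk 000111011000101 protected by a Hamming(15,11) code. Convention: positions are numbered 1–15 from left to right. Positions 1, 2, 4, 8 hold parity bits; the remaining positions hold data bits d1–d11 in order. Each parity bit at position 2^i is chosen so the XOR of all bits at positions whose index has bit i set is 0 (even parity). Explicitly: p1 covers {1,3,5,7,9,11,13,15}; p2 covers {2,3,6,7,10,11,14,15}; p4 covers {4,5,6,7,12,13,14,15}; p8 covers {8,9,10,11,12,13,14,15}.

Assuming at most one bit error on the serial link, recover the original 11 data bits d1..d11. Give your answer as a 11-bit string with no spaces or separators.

s1 (pos 1,3,5,7,9,11,13,15): 0⊕0⊕1⊕0⊕1⊕0⊕1⊕1 = 0
s2 (pos 2,3,6,7,10,11,14,15): 0⊕0⊕1⊕0⊕0⊕0⊕0⊕1 = 0
s4 (pos 4,5,6,7,12,13,14,15): 1⊕1⊕1⊕0⊕0⊕1⊕0⊕1 = 1
s8 (pos 8,9,10,11,12,13,14,15): 1⊕1⊕0⊕0⊕0⊕1⊕0⊕1 = 0
Syndrome s8…s1 = 0100 → error at position 4.
Flip position 4: 000111011000101 → 000011011000101
Read data bits from positions 3,5,6,7,9,10,11,12,13,14,15: 01101000101

01101000101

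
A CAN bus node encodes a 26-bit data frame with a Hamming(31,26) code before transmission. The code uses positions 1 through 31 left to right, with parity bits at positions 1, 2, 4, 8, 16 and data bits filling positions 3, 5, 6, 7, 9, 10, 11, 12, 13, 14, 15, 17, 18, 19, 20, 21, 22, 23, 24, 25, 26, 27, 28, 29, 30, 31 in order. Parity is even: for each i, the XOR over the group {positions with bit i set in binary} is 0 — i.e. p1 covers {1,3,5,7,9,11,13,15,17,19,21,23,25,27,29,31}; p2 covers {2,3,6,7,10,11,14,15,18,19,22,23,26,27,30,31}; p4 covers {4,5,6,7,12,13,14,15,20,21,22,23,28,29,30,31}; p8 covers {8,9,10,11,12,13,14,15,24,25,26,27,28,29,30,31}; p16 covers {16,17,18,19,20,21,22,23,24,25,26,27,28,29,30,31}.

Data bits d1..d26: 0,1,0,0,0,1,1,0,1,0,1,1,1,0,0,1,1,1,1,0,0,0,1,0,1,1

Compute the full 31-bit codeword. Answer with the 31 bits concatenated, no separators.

Place data at non-parity positions: p1 p2 0 p4 1 0 0 p8 0 1 1 0 1 0 1 p16 1 1 0 0 1 1 1 1 0 0 0 1 0 1 1
p1 (pos 1,3,5,7,9,11,13,15,17,19,21,23,25,27,29,31): XOR of data positions = 0⊕1⊕0⊕0⊕1⊕1⊕1⊕1⊕0⊕1⊕1⊕0⊕0⊕0⊕1 = 0
p2 (pos 2,3,6,7,10,11,14,15,18,19,22,23,26,27,30,31): XOR of data positions = 0⊕0⊕0⊕1⊕1⊕0⊕1⊕1⊕0⊕1⊕1⊕0⊕0⊕1⊕1 = 0
p4 (pos 4,5,6,7,12,13,14,15,20,21,22,23,28,29,30,31): XOR of data positions = 1⊕0⊕0⊕0⊕1⊕0⊕1⊕0⊕1⊕1⊕1⊕1⊕0⊕1⊕1 = 1
p8 (pos 8,9,10,11,12,13,14,15,24,25,26,27,28,29,30,31): XOR of data positions = 0⊕1⊕1⊕0⊕1⊕0⊕1⊕1⊕0⊕0⊕0⊕1⊕0⊕1⊕1 = 0
p16 (pos 16,17,18,19,20,21,22,23,24,25,26,27,28,29,30,31): XOR of data positions = 1⊕1⊕0⊕0⊕1⊕1⊕1⊕1⊕0⊕0⊕0⊕1⊕0⊕1⊕1 = 1
Codeword: 0001100001101011110011110001011

0001100001101011110011110001011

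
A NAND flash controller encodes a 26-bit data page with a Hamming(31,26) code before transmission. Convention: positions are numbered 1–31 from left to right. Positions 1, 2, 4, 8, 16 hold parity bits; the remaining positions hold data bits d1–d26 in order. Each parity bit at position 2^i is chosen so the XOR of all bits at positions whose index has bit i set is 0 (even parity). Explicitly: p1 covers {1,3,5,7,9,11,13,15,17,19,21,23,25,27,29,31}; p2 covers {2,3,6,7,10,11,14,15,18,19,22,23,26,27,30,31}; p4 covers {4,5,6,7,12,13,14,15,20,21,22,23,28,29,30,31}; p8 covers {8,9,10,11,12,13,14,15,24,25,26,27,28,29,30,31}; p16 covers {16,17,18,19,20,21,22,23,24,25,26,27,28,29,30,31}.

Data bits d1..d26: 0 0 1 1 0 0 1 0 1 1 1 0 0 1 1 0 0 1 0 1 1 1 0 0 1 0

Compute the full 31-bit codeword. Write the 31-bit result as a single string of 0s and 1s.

0000011000101111001100101110010

Place data at non-parity positions: p1 p2 0 p4 0 1 1 p8 0 0 1 0 1 1 1 p16 0 0 1 1 0 0 1 0 1 1 1 0 0 1 0
p1 (pos 1,3,5,7,9,11,13,15,17,19,21,23,25,27,29,31): XOR of data positions = 0⊕0⊕1⊕0⊕1⊕1⊕1⊕0⊕1⊕0⊕1⊕1⊕1⊕0⊕0 = 0
p2 (pos 2,3,6,7,10,11,14,15,18,19,22,23,26,27,30,31): XOR of data positions = 0⊕1⊕1⊕0⊕1⊕1⊕1⊕0⊕1⊕0⊕1⊕1⊕1⊕1⊕0 = 0
p4 (pos 4,5,6,7,12,13,14,15,20,21,22,23,28,29,30,31): XOR of data positions = 0⊕1⊕1⊕0⊕1⊕1⊕1⊕1⊕0⊕0⊕1⊕0⊕0⊕1⊕0 = 0
p8 (pos 8,9,10,11,12,13,14,15,24,25,26,27,28,29,30,31): XOR of data positions = 0⊕0⊕1⊕0⊕1⊕1⊕1⊕0⊕1⊕1⊕1⊕0⊕0⊕1⊕0 = 0
p16 (pos 16,17,18,19,20,21,22,23,24,25,26,27,28,29,30,31): XOR of data positions = 0⊕0⊕1⊕1⊕0⊕0⊕1⊕0⊕1⊕1⊕1⊕0⊕0⊕1⊕0 = 1
Codeword: 0000011000101111001100101110010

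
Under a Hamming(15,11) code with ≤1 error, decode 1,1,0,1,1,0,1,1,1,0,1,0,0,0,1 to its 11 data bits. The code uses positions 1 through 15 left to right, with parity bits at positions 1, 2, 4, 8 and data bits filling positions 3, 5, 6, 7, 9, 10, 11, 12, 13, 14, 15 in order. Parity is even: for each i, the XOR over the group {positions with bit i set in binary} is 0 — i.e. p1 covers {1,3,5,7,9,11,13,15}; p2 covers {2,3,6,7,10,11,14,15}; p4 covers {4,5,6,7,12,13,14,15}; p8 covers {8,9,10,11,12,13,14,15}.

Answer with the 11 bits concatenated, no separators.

01011010001

s1 (pos 1,3,5,7,9,11,13,15): 1⊕0⊕1⊕1⊕1⊕1⊕0⊕1 = 0
s2 (pos 2,3,6,7,10,11,14,15): 1⊕0⊕0⊕1⊕0⊕1⊕0⊕1 = 0
s4 (pos 4,5,6,7,12,13,14,15): 1⊕1⊕0⊕1⊕0⊕0⊕0⊕1 = 0
s8 (pos 8,9,10,11,12,13,14,15): 1⊕1⊕0⊕1⊕0⊕0⊕0⊕1 = 0
Syndrome s8…s1 = 0000 → no error.
Read data bits from positions 3,5,6,7,9,10,11,12,13,14,15: 01011010001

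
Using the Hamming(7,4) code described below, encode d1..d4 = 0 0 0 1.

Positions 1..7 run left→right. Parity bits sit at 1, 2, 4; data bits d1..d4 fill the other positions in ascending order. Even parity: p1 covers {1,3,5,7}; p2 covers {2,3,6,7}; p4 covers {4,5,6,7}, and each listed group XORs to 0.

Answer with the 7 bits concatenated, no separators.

Place data at non-parity positions: p1 p2 0 p4 0 0 1
p1 (pos 1,3,5,7): XOR of data positions = 0⊕0⊕1 = 1
p2 (pos 2,3,6,7): XOR of data positions = 0⊕0⊕1 = 1
p4 (pos 4,5,6,7): XOR of data positions = 0⊕0⊕1 = 1
Codeword: 1101001

1101001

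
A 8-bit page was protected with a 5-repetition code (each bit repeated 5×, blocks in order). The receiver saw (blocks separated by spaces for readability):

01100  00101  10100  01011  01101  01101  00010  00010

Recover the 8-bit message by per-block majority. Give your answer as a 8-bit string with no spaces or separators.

00011100

Block 1 (01100): 2 ones → 0
Block 2 (00101): 2 ones → 0
Block 3 (10100): 2 ones → 0
Block 4 (01011): 3 ones → 1
Block 5 (01101): 3 ones → 1
Block 6 (01101): 3 ones → 1
Block 7 (00010): 1 one → 0
Block 8 (00010): 1 one → 0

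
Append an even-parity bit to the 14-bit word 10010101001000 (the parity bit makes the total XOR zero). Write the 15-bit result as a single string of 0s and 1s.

XOR of the 14 data bits: 1⊕0⊕0⊕1⊕0⊕1⊕0⊕1⊕0⊕0⊕1⊕0⊕0⊕0 = 1
Parity bit = 1 (so all 15 bits XOR to 0).

100101010010001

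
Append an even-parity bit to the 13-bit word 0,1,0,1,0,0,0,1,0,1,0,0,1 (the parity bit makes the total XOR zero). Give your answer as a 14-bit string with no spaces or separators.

01010001010011

XOR of the 13 data bits: 0⊕1⊕0⊕1⊕0⊕0⊕0⊕1⊕0⊕1⊕0⊕0⊕1 = 1
Parity bit = 1 (so all 14 bits XOR to 0).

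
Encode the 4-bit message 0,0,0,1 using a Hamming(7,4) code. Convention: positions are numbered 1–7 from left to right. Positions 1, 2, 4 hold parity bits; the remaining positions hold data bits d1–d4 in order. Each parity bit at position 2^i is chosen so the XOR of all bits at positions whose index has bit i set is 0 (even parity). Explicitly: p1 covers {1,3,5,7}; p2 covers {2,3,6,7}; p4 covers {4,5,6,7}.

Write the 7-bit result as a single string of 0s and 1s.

1101001

Place data at non-parity positions: p1 p2 0 p4 0 0 1
p1 (pos 1,3,5,7): XOR of data positions = 0⊕0⊕1 = 1
p2 (pos 2,3,6,7): XOR of data positions = 0⊕0⊕1 = 1
p4 (pos 4,5,6,7): XOR of data positions = 0⊕0⊕1 = 1
Codeword: 1101001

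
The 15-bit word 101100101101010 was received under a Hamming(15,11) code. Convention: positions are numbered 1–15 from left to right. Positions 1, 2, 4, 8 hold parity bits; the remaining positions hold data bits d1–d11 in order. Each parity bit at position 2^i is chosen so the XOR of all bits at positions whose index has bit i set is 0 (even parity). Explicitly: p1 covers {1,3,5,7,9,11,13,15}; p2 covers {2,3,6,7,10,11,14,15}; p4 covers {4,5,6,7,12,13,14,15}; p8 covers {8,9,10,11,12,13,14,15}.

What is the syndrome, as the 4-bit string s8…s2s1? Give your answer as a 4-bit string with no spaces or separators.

0000

s1 (pos 1,3,5,7,9,11,13,15): 1⊕1⊕0⊕1⊕1⊕0⊕0⊕0 = 0
s2 (pos 2,3,6,7,10,11,14,15): 0⊕1⊕0⊕1⊕1⊕0⊕1⊕0 = 0
s4 (pos 4,5,6,7,12,13,14,15): 1⊕0⊕0⊕1⊕1⊕0⊕1⊕0 = 0
s8 (pos 8,9,10,11,12,13,14,15): 0⊕1⊕1⊕0⊕1⊕0⊕1⊕0 = 0
Syndrome s8…s1 = 0000 → no error.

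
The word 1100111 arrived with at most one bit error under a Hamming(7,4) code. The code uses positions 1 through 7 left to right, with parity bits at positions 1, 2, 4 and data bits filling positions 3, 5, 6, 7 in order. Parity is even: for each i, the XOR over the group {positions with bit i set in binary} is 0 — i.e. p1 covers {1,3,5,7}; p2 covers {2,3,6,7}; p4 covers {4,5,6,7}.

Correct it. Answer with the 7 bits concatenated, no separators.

1100110

s1 (pos 1,3,5,7): 1⊕0⊕1⊕1 = 1
s2 (pos 2,3,6,7): 1⊕0⊕1⊕1 = 1
s4 (pos 4,5,6,7): 0⊕1⊕1⊕1 = 1
Syndrome s4…s1 = 111 → error at position 7.
Flip position 7: 1100111 → 1100110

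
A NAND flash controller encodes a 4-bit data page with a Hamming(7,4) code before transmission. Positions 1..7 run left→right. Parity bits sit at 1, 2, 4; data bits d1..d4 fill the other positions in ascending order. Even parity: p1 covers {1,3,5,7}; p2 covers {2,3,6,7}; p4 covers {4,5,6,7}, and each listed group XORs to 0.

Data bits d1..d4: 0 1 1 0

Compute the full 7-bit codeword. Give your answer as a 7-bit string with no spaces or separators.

1100110

Place data at non-parity positions: p1 p2 0 p4 1 1 0
p1 (pos 1,3,5,7): XOR of data positions = 0⊕1⊕0 = 1
p2 (pos 2,3,6,7): XOR of data positions = 0⊕1⊕0 = 1
p4 (pos 4,5,6,7): XOR of data positions = 1⊕1⊕0 = 0
Codeword: 1100110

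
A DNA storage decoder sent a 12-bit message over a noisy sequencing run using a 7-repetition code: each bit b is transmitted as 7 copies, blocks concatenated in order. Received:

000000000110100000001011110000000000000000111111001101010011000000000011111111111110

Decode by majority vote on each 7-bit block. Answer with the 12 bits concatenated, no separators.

000100110011

Block 1 (0000000): 0 ones → 0
Block 2 (0011010): 3 ones → 0
Block 3 (0000001): 1 one → 0
Block 4 (0111100): 4 ones → 1
Block 5 (0000000): 0 ones → 0
Block 6 (0000000): 0 ones → 0
Block 7 (1111110): 6 ones → 1
Block 8 (0110101): 4 ones → 1
Block 9 (0011000): 2 ones → 0
Block 10 (0000000): 0 ones → 0
Block 11 (1111111): 7 ones → 1
Block 12 (1111110): 6 ones → 1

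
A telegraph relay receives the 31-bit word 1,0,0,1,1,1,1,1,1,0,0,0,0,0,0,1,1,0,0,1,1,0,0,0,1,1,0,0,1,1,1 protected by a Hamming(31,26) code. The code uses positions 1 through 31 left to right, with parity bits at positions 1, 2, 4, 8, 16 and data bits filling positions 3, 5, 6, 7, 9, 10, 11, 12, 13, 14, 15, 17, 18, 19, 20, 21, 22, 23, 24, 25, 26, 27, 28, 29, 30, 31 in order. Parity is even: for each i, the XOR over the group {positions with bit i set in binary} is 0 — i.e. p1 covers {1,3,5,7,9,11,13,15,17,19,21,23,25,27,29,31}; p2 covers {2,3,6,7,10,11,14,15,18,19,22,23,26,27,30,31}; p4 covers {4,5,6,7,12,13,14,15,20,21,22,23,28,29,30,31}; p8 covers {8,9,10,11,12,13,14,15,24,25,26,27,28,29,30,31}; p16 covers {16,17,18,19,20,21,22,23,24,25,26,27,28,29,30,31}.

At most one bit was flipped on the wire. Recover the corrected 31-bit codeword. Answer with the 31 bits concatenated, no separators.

1001111110000001100110001100110

s1 (pos 1,3,5,7,9,11,13,15,17,19,21,23,25,27,29,31): 1⊕0⊕1⊕1⊕1⊕0⊕0⊕0⊕1⊕0⊕1⊕0⊕1⊕0⊕1⊕1 = 1
s2 (pos 2,3,6,7,10,11,14,15,18,19,22,23,26,27,30,31): 0⊕0⊕1⊕1⊕0⊕0⊕0⊕0⊕0⊕0⊕0⊕0⊕1⊕0⊕1⊕1 = 1
s4 (pos 4,5,6,7,12,13,14,15,20,21,22,23,28,29,30,31): 1⊕1⊕1⊕1⊕0⊕0⊕0⊕0⊕1⊕1⊕0⊕0⊕0⊕1⊕1⊕1 = 1
s8 (pos 8,9,10,11,12,13,14,15,24,25,26,27,28,29,30,31): 1⊕1⊕0⊕0⊕0⊕0⊕0⊕0⊕0⊕1⊕1⊕0⊕0⊕1⊕1⊕1 = 1
s16 (pos 16,17,18,19,20,21,22,23,24,25,26,27,28,29,30,31): 1⊕1⊕0⊕0⊕1⊕1⊕0⊕0⊕0⊕1⊕1⊕0⊕0⊕1⊕1⊕1 = 1
Syndrome s16…s1 = 11111 → error at position 31.
Flip position 31: 1001111110000001100110001100111 → 1001111110000001100110001100110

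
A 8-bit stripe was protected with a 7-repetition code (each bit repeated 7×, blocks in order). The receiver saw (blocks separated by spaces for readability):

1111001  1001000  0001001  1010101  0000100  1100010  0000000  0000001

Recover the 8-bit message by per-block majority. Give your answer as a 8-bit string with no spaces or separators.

Block 1 (1111001): 5 ones → 1
Block 2 (1001000): 2 ones → 0
Block 3 (0001001): 2 ones → 0
Block 4 (1010101): 4 ones → 1
Block 5 (0000100): 1 one → 0
Block 6 (1100010): 3 ones → 0
Block 7 (0000000): 0 ones → 0
Block 8 (0000001): 1 one → 0

10010000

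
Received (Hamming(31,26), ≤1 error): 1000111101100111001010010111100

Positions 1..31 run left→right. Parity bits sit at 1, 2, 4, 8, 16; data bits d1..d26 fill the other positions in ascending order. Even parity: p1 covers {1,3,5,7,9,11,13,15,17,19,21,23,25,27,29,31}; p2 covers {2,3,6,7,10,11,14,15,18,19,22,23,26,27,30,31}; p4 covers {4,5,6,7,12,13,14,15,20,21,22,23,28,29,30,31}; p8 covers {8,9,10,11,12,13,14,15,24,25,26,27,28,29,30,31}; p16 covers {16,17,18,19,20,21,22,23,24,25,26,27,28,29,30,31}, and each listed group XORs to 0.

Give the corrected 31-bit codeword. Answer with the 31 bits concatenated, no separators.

1010111101100111001010010111100

s1 (pos 1,3,5,7,9,11,13,15,17,19,21,23,25,27,29,31): 1⊕0⊕1⊕1⊕0⊕1⊕0⊕1⊕0⊕1⊕1⊕0⊕0⊕1⊕1⊕0 = 1
s2 (pos 2,3,6,7,10,11,14,15,18,19,22,23,26,27,30,31): 0⊕0⊕1⊕1⊕1⊕1⊕1⊕1⊕0⊕1⊕0⊕0⊕1⊕1⊕0⊕0 = 1
s4 (pos 4,5,6,7,12,13,14,15,20,21,22,23,28,29,30,31): 0⊕1⊕1⊕1⊕0⊕0⊕1⊕1⊕0⊕1⊕0⊕0⊕1⊕1⊕0⊕0 = 0
s8 (pos 8,9,10,11,12,13,14,15,24,25,26,27,28,29,30,31): 1⊕0⊕1⊕1⊕0⊕0⊕1⊕1⊕1⊕0⊕1⊕1⊕1⊕1⊕0⊕0 = 0
s16 (pos 16,17,18,19,20,21,22,23,24,25,26,27,28,29,30,31): 1⊕0⊕0⊕1⊕0⊕1⊕0⊕0⊕1⊕0⊕1⊕1⊕1⊕1⊕0⊕0 = 0
Syndrome s16…s1 = 00011 → error at position 3.
Flip position 3: 1000111101100111001010010111100 → 1010111101100111001010010111100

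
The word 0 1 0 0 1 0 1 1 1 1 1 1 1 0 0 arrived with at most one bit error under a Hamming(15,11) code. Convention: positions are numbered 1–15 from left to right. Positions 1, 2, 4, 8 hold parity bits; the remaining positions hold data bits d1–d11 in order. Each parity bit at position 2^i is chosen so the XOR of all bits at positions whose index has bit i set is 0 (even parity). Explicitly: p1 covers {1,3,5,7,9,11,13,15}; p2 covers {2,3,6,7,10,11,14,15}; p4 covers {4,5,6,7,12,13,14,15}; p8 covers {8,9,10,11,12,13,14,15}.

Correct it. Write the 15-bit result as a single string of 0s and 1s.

s1 (pos 1,3,5,7,9,11,13,15): 0⊕0⊕1⊕1⊕1⊕1⊕1⊕0 = 1
s2 (pos 2,3,6,7,10,11,14,15): 1⊕0⊕0⊕1⊕1⊕1⊕0⊕0 = 0
s4 (pos 4,5,6,7,12,13,14,15): 0⊕1⊕0⊕1⊕1⊕1⊕0⊕0 = 0
s8 (pos 8,9,10,11,12,13,14,15): 1⊕1⊕1⊕1⊕1⊕1⊕0⊕0 = 0
Syndrome s8…s1 = 0001 → error at position 1.
Flip position 1: 010010111111100 → 110010111111100

110010111111100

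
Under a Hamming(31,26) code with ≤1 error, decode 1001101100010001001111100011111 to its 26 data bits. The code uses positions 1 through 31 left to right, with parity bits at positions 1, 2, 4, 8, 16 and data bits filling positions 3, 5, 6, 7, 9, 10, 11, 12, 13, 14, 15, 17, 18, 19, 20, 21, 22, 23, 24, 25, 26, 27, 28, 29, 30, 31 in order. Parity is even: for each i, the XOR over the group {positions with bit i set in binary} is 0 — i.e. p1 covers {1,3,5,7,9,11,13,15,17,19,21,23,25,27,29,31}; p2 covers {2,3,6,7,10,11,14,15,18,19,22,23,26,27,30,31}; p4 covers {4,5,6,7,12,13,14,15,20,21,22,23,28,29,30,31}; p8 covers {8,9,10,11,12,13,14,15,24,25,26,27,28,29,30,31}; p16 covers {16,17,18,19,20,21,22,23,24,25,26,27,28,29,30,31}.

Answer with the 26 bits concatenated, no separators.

s1 (pos 1,3,5,7,9,11,13,15,17,19,21,23,25,27,29,31): 1⊕0⊕1⊕1⊕0⊕0⊕0⊕0⊕0⊕1⊕1⊕1⊕0⊕1⊕1⊕1 = 1
s2 (pos 2,3,6,7,10,11,14,15,18,19,22,23,26,27,30,31): 0⊕0⊕0⊕1⊕0⊕0⊕0⊕0⊕0⊕1⊕1⊕1⊕0⊕1⊕1⊕1 = 1
s4 (pos 4,5,6,7,12,13,14,15,20,21,22,23,28,29,30,31): 1⊕1⊕0⊕1⊕1⊕0⊕0⊕0⊕1⊕1⊕1⊕1⊕1⊕1⊕1⊕1 = 0
s8 (pos 8,9,10,11,12,13,14,15,24,25,26,27,28,29,30,31): 1⊕0⊕0⊕0⊕1⊕0⊕0⊕0⊕0⊕0⊕0⊕1⊕1⊕1⊕1⊕1 = 1
s16 (pos 16,17,18,19,20,21,22,23,24,25,26,27,28,29,30,31): 1⊕0⊕0⊕1⊕1⊕1⊕1⊕1⊕0⊕0⊕0⊕1⊕1⊕1⊕1⊕1 = 1
Syndrome s16…s1 = 11011 → error at position 27.
Flip position 27: 1001101100010001001111100011111 → 1001101100010001001111100001111
Read data bits from positions 3,5,6,7,9,10,11,12,13,14,15,17,18,19,20,21,22,23,24,25,26,27,28,29,30,31: 01010001000001111100001111

01010001000001111100001111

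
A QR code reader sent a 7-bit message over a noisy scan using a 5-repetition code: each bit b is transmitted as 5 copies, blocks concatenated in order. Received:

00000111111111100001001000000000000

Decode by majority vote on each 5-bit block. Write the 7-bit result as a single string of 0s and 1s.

0110000

Block 1 (00000): 0 ones → 0
Block 2 (11111): 5 ones → 1
Block 3 (11111): 5 ones → 1
Block 4 (00001): 1 one → 0
Block 5 (00100): 1 one → 0
Block 6 (00000): 0 ones → 0
Block 7 (00000): 0 ones → 0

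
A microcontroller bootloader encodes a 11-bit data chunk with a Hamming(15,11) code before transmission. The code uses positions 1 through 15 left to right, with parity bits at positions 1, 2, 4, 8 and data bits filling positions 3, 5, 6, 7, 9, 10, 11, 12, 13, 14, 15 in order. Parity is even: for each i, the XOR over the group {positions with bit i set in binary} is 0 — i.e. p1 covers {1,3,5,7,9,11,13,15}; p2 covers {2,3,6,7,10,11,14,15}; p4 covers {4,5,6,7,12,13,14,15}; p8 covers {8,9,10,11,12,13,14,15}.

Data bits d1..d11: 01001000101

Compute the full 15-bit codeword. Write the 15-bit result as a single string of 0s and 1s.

Place data at non-parity positions: p1 p2 0 p4 1 0 0 p8 1 0 0 0 1 0 1
p1 (pos 1,3,5,7,9,11,13,15): XOR of data positions = 0⊕1⊕0⊕1⊕0⊕1⊕1 = 0
p2 (pos 2,3,6,7,10,11,14,15): XOR of data positions = 0⊕0⊕0⊕0⊕0⊕0⊕1 = 1
p4 (pos 4,5,6,7,12,13,14,15): XOR of data positions = 1⊕0⊕0⊕0⊕1⊕0⊕1 = 1
p8 (pos 8,9,10,11,12,13,14,15): XOR of data positions = 1⊕0⊕0⊕0⊕1⊕0⊕1 = 1
Codeword: 010110011000101

010110011000101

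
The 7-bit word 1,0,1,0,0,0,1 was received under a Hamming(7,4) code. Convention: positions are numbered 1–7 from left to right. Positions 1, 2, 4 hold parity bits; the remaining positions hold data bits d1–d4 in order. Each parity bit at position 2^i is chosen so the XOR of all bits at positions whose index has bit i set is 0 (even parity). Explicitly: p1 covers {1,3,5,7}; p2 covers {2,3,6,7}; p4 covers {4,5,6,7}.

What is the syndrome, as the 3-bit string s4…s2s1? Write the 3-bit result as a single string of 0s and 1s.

s1 (pos 1,3,5,7): 1⊕1⊕0⊕1 = 1
s2 (pos 2,3,6,7): 0⊕1⊕0⊕1 = 0
s4 (pos 4,5,6,7): 0⊕0⊕0⊕1 = 1
Syndrome s4…s1 = 101 → error at position 5.

101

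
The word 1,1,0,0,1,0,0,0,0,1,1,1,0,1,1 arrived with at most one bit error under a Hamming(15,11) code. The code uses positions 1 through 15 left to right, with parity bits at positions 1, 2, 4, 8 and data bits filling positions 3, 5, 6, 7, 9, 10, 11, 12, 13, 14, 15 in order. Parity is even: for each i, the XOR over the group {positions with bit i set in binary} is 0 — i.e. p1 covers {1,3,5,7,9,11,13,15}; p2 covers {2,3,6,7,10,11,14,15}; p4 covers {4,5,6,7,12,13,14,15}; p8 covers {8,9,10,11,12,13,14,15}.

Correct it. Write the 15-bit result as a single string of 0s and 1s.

s1 (pos 1,3,5,7,9,11,13,15): 1⊕0⊕1⊕0⊕0⊕1⊕0⊕1 = 0
s2 (pos 2,3,6,7,10,11,14,15): 1⊕0⊕0⊕0⊕1⊕1⊕1⊕1 = 1
s4 (pos 4,5,6,7,12,13,14,15): 0⊕1⊕0⊕0⊕1⊕0⊕1⊕1 = 0
s8 (pos 8,9,10,11,12,13,14,15): 0⊕0⊕1⊕1⊕1⊕0⊕1⊕1 = 1
Syndrome s8…s1 = 1010 → error at position 10.
Flip position 10: 110010000111011 → 110010000011011

110010000011011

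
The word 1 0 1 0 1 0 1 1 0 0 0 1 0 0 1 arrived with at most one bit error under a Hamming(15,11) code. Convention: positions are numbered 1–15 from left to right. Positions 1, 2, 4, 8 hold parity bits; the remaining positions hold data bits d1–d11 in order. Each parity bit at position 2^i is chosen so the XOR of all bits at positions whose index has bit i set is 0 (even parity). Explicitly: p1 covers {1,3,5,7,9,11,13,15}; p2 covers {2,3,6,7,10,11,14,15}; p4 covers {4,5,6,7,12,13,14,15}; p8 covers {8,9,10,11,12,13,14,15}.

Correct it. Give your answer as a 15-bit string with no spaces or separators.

101010110011001

s1 (pos 1,3,5,7,9,11,13,15): 1⊕1⊕1⊕1⊕0⊕0⊕0⊕1 = 1
s2 (pos 2,3,6,7,10,11,14,15): 0⊕1⊕0⊕1⊕0⊕0⊕0⊕1 = 1
s4 (pos 4,5,6,7,12,13,14,15): 0⊕1⊕0⊕1⊕1⊕0⊕0⊕1 = 0
s8 (pos 8,9,10,11,12,13,14,15): 1⊕0⊕0⊕0⊕1⊕0⊕0⊕1 = 1
Syndrome s8…s1 = 1011 → error at position 11.
Flip position 11: 101010110001001 → 101010110011001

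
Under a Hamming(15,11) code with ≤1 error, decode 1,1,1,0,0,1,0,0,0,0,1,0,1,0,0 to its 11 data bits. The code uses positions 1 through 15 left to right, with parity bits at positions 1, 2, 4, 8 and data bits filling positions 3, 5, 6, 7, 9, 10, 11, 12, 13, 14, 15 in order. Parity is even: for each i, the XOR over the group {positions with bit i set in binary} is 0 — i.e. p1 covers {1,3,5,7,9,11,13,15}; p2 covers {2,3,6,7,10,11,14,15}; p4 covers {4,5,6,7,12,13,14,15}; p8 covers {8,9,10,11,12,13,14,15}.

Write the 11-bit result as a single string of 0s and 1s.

10100010100

s1 (pos 1,3,5,7,9,11,13,15): 1⊕1⊕0⊕0⊕0⊕1⊕1⊕0 = 0
s2 (pos 2,3,6,7,10,11,14,15): 1⊕1⊕1⊕0⊕0⊕1⊕0⊕0 = 0
s4 (pos 4,5,6,7,12,13,14,15): 0⊕0⊕1⊕0⊕0⊕1⊕0⊕0 = 0
s8 (pos 8,9,10,11,12,13,14,15): 0⊕0⊕0⊕1⊕0⊕1⊕0⊕0 = 0
Syndrome s8…s1 = 0000 → no error.
Read data bits from positions 3,5,6,7,9,10,11,12,13,14,15: 10100010100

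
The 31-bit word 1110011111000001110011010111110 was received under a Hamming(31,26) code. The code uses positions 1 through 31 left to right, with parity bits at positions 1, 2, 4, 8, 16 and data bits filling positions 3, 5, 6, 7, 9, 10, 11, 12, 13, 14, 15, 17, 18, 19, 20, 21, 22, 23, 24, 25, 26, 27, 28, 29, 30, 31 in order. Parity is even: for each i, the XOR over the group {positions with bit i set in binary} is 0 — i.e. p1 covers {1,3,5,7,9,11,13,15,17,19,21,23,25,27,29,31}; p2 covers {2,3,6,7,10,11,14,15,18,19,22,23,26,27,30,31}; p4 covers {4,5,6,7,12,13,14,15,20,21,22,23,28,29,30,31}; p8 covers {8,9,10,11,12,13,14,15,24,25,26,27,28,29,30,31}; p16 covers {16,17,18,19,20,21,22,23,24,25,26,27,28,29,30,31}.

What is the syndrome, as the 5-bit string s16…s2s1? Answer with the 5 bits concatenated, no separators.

11100

s1 (pos 1,3,5,7,9,11,13,15,17,19,21,23,25,27,29,31): 1⊕1⊕0⊕1⊕1⊕0⊕0⊕0⊕1⊕0⊕1⊕0⊕0⊕1⊕1⊕0 = 0
s2 (pos 2,3,6,7,10,11,14,15,18,19,22,23,26,27,30,31): 1⊕1⊕1⊕1⊕1⊕0⊕0⊕0⊕1⊕0⊕1⊕0⊕1⊕1⊕1⊕0 = 0
s4 (pos 4,5,6,7,12,13,14,15,20,21,22,23,28,29,30,31): 0⊕0⊕1⊕1⊕0⊕0⊕0⊕0⊕0⊕1⊕1⊕0⊕1⊕1⊕1⊕0 = 1
s8 (pos 8,9,10,11,12,13,14,15,24,25,26,27,28,29,30,31): 1⊕1⊕1⊕0⊕0⊕0⊕0⊕0⊕1⊕0⊕1⊕1⊕1⊕1⊕1⊕0 = 1
s16 (pos 16,17,18,19,20,21,22,23,24,25,26,27,28,29,30,31): 1⊕1⊕1⊕0⊕0⊕1⊕1⊕0⊕1⊕0⊕1⊕1⊕1⊕1⊕1⊕0 = 1
Syndrome s16…s1 = 11100 → error at position 28.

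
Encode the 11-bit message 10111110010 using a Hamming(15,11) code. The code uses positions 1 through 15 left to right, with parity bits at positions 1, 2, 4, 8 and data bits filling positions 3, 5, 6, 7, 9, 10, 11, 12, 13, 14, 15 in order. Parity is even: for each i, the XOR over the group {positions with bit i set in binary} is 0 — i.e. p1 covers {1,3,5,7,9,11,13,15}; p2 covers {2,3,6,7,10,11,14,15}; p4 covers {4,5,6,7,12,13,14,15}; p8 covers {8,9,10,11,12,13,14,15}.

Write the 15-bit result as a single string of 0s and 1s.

Place data at non-parity positions: p1 p2 1 p4 0 1 1 p8 1 1 1 0 0 1 0
p1 (pos 1,3,5,7,9,11,13,15): XOR of data positions = 1⊕0⊕1⊕1⊕1⊕0⊕0 = 0
p2 (pos 2,3,6,7,10,11,14,15): XOR of data positions = 1⊕1⊕1⊕1⊕1⊕1⊕0 = 0
p4 (pos 4,5,6,7,12,13,14,15): XOR of data positions = 0⊕1⊕1⊕0⊕0⊕1⊕0 = 1
p8 (pos 8,9,10,11,12,13,14,15): XOR of data positions = 1⊕1⊕1⊕0⊕0⊕1⊕0 = 0
Codeword: 001101101110010

001101101110010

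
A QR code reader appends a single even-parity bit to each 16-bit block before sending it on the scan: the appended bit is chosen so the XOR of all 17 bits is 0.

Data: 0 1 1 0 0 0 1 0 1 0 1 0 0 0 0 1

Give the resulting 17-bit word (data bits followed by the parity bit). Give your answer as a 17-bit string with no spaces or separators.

01100010101000010

XOR of the 16 data bits: 0⊕1⊕1⊕0⊕0⊕0⊕1⊕0⊕1⊕0⊕1⊕0⊕0⊕0⊕0⊕1 = 0
Parity bit = 0 (so all 17 bits XOR to 0).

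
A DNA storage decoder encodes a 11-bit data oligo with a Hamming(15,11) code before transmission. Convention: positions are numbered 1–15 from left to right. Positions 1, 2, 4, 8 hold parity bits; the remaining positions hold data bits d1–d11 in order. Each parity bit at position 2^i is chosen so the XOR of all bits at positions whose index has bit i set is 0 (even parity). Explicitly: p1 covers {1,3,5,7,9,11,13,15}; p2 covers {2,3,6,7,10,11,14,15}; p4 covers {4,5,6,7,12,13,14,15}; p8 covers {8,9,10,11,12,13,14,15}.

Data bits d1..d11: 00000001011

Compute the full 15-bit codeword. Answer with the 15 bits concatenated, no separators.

Place data at non-parity positions: p1 p2 0 p4 0 0 0 p8 0 0 0 1 0 1 1
p1 (pos 1,3,5,7,9,11,13,15): XOR of data positions = 0⊕0⊕0⊕0⊕0⊕0⊕1 = 1
p2 (pos 2,3,6,7,10,11,14,15): XOR of data positions = 0⊕0⊕0⊕0⊕0⊕1⊕1 = 0
p4 (pos 4,5,6,7,12,13,14,15): XOR of data positions = 0⊕0⊕0⊕1⊕0⊕1⊕1 = 1
p8 (pos 8,9,10,11,12,13,14,15): XOR of data positions = 0⊕0⊕0⊕1⊕0⊕1⊕1 = 1
Codeword: 100100010001011

100100010001011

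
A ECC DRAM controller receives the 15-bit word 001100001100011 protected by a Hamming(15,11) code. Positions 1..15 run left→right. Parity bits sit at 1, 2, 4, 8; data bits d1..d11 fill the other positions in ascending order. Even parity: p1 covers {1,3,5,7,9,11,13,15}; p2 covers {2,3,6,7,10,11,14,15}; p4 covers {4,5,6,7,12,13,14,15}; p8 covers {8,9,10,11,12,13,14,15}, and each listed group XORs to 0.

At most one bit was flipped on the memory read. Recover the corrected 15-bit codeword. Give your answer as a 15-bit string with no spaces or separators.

001110001100011

s1 (pos 1,3,5,7,9,11,13,15): 0⊕1⊕0⊕0⊕1⊕0⊕0⊕1 = 1
s2 (pos 2,3,6,7,10,11,14,15): 0⊕1⊕0⊕0⊕1⊕0⊕1⊕1 = 0
s4 (pos 4,5,6,7,12,13,14,15): 1⊕0⊕0⊕0⊕0⊕0⊕1⊕1 = 1
s8 (pos 8,9,10,11,12,13,14,15): 0⊕1⊕1⊕0⊕0⊕0⊕1⊕1 = 0
Syndrome s8…s1 = 0101 → error at position 5.
Flip position 5: 001100001100011 → 001110001100011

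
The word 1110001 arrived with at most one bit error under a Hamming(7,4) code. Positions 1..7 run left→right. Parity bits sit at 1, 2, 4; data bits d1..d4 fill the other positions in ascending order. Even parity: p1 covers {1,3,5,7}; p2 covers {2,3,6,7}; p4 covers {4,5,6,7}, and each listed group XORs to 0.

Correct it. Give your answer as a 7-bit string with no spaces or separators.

1110000

s1 (pos 1,3,5,7): 1⊕1⊕0⊕1 = 1
s2 (pos 2,3,6,7): 1⊕1⊕0⊕1 = 1
s4 (pos 4,5,6,7): 0⊕0⊕0⊕1 = 1
Syndrome s4…s1 = 111 → error at position 7.
Flip position 7: 1110001 → 1110000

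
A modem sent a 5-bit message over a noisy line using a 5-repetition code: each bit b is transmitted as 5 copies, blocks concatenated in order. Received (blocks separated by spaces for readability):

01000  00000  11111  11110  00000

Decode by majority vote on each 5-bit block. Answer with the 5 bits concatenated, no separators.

Block 1 (01000): 1 one → 0
Block 2 (00000): 0 ones → 0
Block 3 (11111): 5 ones → 1
Block 4 (11110): 4 ones → 1
Block 5 (00000): 0 ones → 0

00110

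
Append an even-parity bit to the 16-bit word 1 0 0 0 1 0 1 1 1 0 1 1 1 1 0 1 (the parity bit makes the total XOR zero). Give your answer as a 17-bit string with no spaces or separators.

XOR of the 16 data bits: 1⊕0⊕0⊕0⊕1⊕0⊕1⊕1⊕1⊕0⊕1⊕1⊕1⊕1⊕0⊕1 = 0
Parity bit = 0 (so all 17 bits XOR to 0).

10001011101111010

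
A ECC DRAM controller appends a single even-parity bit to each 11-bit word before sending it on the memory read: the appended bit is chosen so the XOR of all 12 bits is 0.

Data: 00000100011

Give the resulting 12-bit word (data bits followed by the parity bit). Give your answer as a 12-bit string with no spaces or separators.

XOR of the 11 data bits: 0⊕0⊕0⊕0⊕0⊕1⊕0⊕0⊕0⊕1⊕1 = 1
Parity bit = 1 (so all 12 bits XOR to 0).

000001000111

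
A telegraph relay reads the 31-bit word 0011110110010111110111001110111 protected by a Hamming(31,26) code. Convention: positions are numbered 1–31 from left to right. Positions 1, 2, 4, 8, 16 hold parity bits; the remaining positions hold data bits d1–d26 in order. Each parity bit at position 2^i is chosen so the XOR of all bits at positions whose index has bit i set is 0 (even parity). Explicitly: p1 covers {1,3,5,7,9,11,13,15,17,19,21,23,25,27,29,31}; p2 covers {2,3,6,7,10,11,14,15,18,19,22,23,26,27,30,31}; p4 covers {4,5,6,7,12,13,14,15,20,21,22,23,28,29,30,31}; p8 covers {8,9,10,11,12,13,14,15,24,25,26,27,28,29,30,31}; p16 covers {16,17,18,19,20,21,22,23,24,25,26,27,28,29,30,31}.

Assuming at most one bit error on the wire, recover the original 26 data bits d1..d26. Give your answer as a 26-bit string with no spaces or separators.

s1 (pos 1,3,5,7,9,11,13,15,17,19,21,23,25,27,29,31): 0⊕1⊕1⊕0⊕1⊕0⊕0⊕1⊕1⊕0⊕1⊕0⊕1⊕1⊕1⊕1 = 0
s2 (pos 2,3,6,7,10,11,14,15,18,19,22,23,26,27,30,31): 0⊕1⊕1⊕0⊕0⊕0⊕1⊕1⊕1⊕0⊕1⊕0⊕1⊕1⊕1⊕1 = 0
s4 (pos 4,5,6,7,12,13,14,15,20,21,22,23,28,29,30,31): 1⊕1⊕1⊕0⊕1⊕0⊕1⊕1⊕1⊕1⊕1⊕0⊕0⊕1⊕1⊕1 = 0
s8 (pos 8,9,10,11,12,13,14,15,24,25,26,27,28,29,30,31): 1⊕1⊕0⊕0⊕1⊕0⊕1⊕1⊕0⊕1⊕1⊕1⊕0⊕1⊕1⊕1 = 1
s16 (pos 16,17,18,19,20,21,22,23,24,25,26,27,28,29,30,31): 1⊕1⊕1⊕0⊕1⊕1⊕1⊕0⊕0⊕1⊕1⊕1⊕0⊕1⊕1⊕1 = 0
Syndrome s16…s1 = 01000 → error at position 8.
Flip position 8: 0011110110010111110111001110111 → 0011110010010111110111001110111
Read data bits from positions 3,5,6,7,9,10,11,12,13,14,15,17,18,19,20,21,22,23,24,25,26,27,28,29,30,31: 11101001011110111001110111

11101001011110111001110111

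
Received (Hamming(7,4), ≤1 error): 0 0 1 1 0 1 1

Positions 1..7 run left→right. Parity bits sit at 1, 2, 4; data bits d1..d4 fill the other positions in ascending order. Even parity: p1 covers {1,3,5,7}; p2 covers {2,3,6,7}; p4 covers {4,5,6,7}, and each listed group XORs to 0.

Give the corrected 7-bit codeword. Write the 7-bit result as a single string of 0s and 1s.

s1 (pos 1,3,5,7): 0⊕1⊕0⊕1 = 0
s2 (pos 2,3,6,7): 0⊕1⊕1⊕1 = 1
s4 (pos 4,5,6,7): 1⊕0⊕1⊕1 = 1
Syndrome s4…s1 = 110 → error at position 6.
Flip position 6: 0011011 → 0011001

0011001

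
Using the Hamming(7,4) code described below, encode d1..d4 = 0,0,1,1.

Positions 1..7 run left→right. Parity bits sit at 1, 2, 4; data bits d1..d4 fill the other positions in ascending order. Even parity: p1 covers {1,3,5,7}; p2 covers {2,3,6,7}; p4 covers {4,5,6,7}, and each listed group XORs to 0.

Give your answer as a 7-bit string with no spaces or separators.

Place data at non-parity positions: p1 p2 0 p4 0 1 1
p1 (pos 1,3,5,7): XOR of data positions = 0⊕0⊕1 = 1
p2 (pos 2,3,6,7): XOR of data positions = 0⊕1⊕1 = 0
p4 (pos 4,5,6,7): XOR of data positions = 0⊕1⊕1 = 0
Codeword: 1000011

1000011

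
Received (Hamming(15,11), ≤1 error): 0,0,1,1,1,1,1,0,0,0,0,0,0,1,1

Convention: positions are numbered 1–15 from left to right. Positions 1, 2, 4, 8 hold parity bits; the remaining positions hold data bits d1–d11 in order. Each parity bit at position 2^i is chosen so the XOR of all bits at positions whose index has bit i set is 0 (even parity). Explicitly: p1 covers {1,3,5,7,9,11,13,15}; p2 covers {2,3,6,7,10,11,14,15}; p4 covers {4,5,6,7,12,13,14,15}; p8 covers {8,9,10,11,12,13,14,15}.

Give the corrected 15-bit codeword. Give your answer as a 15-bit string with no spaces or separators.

s1 (pos 1,3,5,7,9,11,13,15): 0⊕1⊕1⊕1⊕0⊕0⊕0⊕1 = 0
s2 (pos 2,3,6,7,10,11,14,15): 0⊕1⊕1⊕1⊕0⊕0⊕1⊕1 = 1
s4 (pos 4,5,6,7,12,13,14,15): 1⊕1⊕1⊕1⊕0⊕0⊕1⊕1 = 0
s8 (pos 8,9,10,11,12,13,14,15): 0⊕0⊕0⊕0⊕0⊕0⊕1⊕1 = 0
Syndrome s8…s1 = 0010 → error at position 2.
Flip position 2: 001111100000011 → 011111100000011

011111100000011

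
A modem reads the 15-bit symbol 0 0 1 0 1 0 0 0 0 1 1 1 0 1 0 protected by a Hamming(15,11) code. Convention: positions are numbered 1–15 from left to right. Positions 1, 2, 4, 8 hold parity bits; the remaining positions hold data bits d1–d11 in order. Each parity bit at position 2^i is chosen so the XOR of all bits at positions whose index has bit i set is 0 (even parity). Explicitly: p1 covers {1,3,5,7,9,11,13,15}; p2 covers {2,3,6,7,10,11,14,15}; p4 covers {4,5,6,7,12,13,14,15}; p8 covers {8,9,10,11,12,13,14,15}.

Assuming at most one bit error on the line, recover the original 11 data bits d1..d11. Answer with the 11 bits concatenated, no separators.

10000111010

s1 (pos 1,3,5,7,9,11,13,15): 0⊕1⊕1⊕0⊕0⊕1⊕0⊕0 = 1
s2 (pos 2,3,6,7,10,11,14,15): 0⊕1⊕0⊕0⊕1⊕1⊕1⊕0 = 0
s4 (pos 4,5,6,7,12,13,14,15): 0⊕1⊕0⊕0⊕1⊕0⊕1⊕0 = 1
s8 (pos 8,9,10,11,12,13,14,15): 0⊕0⊕1⊕1⊕1⊕0⊕1⊕0 = 0
Syndrome s8…s1 = 0101 → error at position 5.
Flip position 5: 001010000111010 → 001000000111010
Read data bits from positions 3,5,6,7,9,10,11,12,13,14,15: 10000111010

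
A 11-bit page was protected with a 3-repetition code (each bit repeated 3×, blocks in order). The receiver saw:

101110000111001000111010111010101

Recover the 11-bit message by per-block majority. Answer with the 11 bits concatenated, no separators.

Block 1 (101): 2 ones → 1
Block 2 (110): 2 ones → 1
Block 3 (000): 0 ones → 0
Block 4 (111): 3 ones → 1
Block 5 (001): 1 one → 0
Block 6 (000): 0 ones → 0
Block 7 (111): 3 ones → 1
Block 8 (010): 1 one → 0
Block 9 (111): 3 ones → 1
Block 10 (010): 1 one → 0
Block 11 (101): 2 ones → 1

11010010101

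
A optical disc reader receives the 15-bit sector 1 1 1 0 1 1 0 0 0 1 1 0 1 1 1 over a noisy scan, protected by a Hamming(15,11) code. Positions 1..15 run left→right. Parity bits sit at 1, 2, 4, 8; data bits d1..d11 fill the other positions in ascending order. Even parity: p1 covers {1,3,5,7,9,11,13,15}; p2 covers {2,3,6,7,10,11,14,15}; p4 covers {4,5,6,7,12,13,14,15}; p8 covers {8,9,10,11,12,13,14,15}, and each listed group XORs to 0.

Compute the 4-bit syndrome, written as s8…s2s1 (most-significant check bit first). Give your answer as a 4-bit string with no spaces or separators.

s1 (pos 1,3,5,7,9,11,13,15): 1⊕1⊕1⊕0⊕0⊕1⊕1⊕1 = 0
s2 (pos 2,3,6,7,10,11,14,15): 1⊕1⊕1⊕0⊕1⊕1⊕1⊕1 = 1
s4 (pos 4,5,6,7,12,13,14,15): 0⊕1⊕1⊕0⊕0⊕1⊕1⊕1 = 1
s8 (pos 8,9,10,11,12,13,14,15): 0⊕0⊕1⊕1⊕0⊕1⊕1⊕1 = 1
Syndrome s8…s1 = 1110 → error at position 14.

1110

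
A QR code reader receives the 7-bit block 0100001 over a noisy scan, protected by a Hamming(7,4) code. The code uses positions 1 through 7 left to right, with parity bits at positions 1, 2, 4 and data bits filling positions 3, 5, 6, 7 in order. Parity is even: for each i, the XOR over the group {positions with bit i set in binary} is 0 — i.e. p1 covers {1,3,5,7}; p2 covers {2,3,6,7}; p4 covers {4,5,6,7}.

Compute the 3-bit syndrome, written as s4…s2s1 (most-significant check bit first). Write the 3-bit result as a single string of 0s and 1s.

101

s1 (pos 1,3,5,7): 0⊕0⊕0⊕1 = 1
s2 (pos 2,3,6,7): 1⊕0⊕0⊕1 = 0
s4 (pos 4,5,6,7): 0⊕0⊕0⊕1 = 1
Syndrome s4…s1 = 101 → error at position 5.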